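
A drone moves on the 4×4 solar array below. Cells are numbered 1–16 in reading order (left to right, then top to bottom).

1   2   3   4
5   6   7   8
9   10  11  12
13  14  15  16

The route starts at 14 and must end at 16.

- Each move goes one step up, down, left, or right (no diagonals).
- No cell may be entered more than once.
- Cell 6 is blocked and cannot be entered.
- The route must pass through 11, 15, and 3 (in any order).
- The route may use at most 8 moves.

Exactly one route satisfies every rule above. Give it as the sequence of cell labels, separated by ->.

14 -> 15 -> 11 -> 7 -> 3 -> 4 -> 8 -> 12 -> 16

The budget equals the shortest possible length, so every move has to be on a shortest route through the required cells.
Route from 14: right 1 to 15, up 3 to 3, right 1 to 4, down 3 to 16 — 8 moves in all.
Check: all required cells visited; 8 ≤ 8 moves.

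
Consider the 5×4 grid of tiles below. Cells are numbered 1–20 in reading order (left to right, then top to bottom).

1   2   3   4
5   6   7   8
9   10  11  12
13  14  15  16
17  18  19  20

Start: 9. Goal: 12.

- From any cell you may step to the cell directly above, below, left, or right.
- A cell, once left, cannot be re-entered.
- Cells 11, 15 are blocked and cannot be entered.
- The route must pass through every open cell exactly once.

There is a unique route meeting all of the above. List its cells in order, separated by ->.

Need to visit all 18 open cells exactly once, starting at 9 and ending at 12.
Route from 9: up 2 to 1, right 3 to 4, down 1 to 8, left 2 to 6, down 2 to 14, left 1 to 13, down 1 to 17, right 3 to 20, up 2 to 12 — 17 moves in all.
Check: all 18 open cells covered.

9 -> 5 -> 1 -> 2 -> 3 -> 4 -> 8 -> 7 -> 6 -> 10 -> 14 -> 13 -> 17 -> 18 -> 19 -> 20 -> 16 -> 12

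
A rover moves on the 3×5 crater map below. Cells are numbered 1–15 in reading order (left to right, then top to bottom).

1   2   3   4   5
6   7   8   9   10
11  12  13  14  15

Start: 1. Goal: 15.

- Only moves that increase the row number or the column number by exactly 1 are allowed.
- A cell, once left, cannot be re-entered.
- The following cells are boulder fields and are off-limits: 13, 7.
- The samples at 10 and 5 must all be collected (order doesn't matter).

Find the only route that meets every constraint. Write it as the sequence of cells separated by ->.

1 -> 2 -> 3 -> 4 -> 5 -> 10 -> 15

Moves only go right or down, so the column and row indices never decrease.
Route from 1: right 4 to 5, down 2 to 15 — 6 moves in all.
Check: all required cells visited.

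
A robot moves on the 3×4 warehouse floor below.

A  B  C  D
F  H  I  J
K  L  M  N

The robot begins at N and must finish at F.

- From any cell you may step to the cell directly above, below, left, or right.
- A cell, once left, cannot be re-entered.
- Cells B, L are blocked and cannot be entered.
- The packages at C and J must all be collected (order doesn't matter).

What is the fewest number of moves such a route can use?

Any route passes through C and J in some order between N and F. Summing Manhattan distances along each leg and taking the cheapest ordering (N → J → C → F) gives a lower bound of 1 + 2 + 3 = 6 moves.
A route of 6 moves achieves this: N → J → D → C → I → H → F.
Since 6 matches the lower bound, it is optimal.

6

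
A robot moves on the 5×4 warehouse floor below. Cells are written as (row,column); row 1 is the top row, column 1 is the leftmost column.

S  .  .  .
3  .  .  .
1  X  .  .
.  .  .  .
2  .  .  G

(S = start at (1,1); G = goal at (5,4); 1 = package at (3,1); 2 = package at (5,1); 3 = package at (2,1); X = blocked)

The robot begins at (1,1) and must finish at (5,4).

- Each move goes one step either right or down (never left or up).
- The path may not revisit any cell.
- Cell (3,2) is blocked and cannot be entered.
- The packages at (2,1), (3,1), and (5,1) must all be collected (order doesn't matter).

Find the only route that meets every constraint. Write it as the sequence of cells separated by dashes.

(1,1) - (2,1) - (3,1) - (4,1) - (5,1) - (5,2) - (5,3) - (5,4)

Moves only go right or down, so the column and row indices never decrease.
Route from (1,1): 4× down (reaching (5,1)), 3× right (reaching (5,4)) — 7 moves in all.
Check: all required cells visited.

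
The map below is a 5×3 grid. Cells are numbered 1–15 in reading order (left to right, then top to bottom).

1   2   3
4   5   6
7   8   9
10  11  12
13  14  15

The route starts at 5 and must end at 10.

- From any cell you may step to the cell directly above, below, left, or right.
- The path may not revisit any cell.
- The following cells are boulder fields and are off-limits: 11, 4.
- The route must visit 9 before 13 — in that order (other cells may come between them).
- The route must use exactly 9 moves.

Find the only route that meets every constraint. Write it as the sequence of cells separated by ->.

The waypoints must appear in the order 9, 13, with no cell reused.
Route from 5: up to 2, right to 3, 4× down (reaching 15), 2× left (reaching 13), up to 10 — 9 moves in all.
Check: order respected (9 at step 4, 13 at step 8); 9 moves as required.

5 -> 2 -> 3 -> 6 -> 9 -> 12 -> 15 -> 14 -> 13 -> 10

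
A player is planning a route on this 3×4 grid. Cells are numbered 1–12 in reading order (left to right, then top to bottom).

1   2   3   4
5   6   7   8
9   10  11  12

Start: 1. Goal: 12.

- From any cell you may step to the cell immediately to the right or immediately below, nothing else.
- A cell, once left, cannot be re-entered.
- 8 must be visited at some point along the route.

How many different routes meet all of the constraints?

4

A right/down-only route from 1 to 12 makes exactly 2 down-moves and 3 right-moves in some order.
With no other constraints that would be C(5,2) = 10 routes.
Split at 8 and multiply the segment counts: 1→8: 4; 8→12: 1; product = 4.
That gives 4 routes.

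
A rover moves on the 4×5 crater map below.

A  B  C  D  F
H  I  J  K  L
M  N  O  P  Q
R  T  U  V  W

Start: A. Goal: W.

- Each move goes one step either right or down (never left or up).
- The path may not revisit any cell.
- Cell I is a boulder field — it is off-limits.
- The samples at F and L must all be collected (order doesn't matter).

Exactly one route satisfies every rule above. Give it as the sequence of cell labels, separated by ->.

A -> B -> C -> D -> F -> L -> Q -> W

Moves only go right or down, so the column and row indices never decrease.
Route from A: right 4 to F, down 3 to W — 7 moves in all.
Check: all required cells visited.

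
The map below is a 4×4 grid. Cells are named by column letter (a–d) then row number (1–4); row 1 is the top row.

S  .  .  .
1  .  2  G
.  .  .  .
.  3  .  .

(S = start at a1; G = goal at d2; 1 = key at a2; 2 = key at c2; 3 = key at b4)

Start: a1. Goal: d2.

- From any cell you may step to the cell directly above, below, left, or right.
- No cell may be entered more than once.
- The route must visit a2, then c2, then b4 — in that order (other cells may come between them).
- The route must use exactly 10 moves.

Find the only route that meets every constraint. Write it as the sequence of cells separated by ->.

The waypoints must appear in the order a2, c2, b4, with no cell reused.
Route from a1: down 1 to a2, right 2 to c2, down 1 to c3, left 1 to b3, down 1 to b4, right 2 to d4, up 2 to d2 — 10 moves in all.
Check: order respected (1 at step 1, 2 at step 3, 3 at step 6); 10 moves as required.

a1 -> a2 -> b2 -> c2 -> c3 -> b3 -> b4 -> c4 -> d4 -> d3 -> d2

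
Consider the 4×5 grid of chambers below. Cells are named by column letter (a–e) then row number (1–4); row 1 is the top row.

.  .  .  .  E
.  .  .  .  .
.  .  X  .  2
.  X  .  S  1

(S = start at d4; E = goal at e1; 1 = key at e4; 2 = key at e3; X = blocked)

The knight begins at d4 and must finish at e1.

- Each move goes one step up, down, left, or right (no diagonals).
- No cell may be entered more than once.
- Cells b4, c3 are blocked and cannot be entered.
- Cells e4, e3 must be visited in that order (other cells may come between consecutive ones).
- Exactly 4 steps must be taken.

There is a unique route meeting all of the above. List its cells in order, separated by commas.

d4, e4, e3, e2, e1

The waypoints must appear in the order e4, e3, with no cell reused.
Route from d4: right 1 to e4, up 3 to e1 — 4 moves in all.
Check: order respected (1 at step 1, 2 at step 2); 4 moves as required.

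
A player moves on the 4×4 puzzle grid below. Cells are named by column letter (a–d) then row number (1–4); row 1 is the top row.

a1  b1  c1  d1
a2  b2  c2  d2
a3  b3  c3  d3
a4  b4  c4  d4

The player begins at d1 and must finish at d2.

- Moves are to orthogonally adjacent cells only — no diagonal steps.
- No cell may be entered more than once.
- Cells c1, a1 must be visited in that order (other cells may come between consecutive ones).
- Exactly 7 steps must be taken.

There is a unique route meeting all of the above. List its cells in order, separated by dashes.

d1 - c1 - b1 - a1 - a2 - b2 - c2 - d2

The waypoints must appear in the order c1, a1, with no cell reused.
Route from d1: left 3 to a1, down 1 to a2, right 3 to d2 — 7 moves in all.
Check: order respected (c1 at step 1, a1 at step 3); 7 moves as required.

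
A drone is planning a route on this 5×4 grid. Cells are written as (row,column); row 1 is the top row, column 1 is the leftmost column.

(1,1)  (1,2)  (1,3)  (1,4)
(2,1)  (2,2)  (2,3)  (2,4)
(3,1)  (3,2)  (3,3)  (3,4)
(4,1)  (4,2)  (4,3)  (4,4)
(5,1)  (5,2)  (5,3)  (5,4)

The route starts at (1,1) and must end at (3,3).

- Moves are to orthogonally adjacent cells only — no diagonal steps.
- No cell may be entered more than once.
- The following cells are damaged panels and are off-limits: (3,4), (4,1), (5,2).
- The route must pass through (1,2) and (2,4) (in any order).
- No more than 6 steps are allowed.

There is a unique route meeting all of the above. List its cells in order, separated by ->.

The budget equals the shortest possible length, so every move has to be on a shortest route through the required cells.
Route from (1,1): 3× right (reaching (1,4)), down to (2,4), left to (2,3), down to (3,3) — 6 moves in all.
Check: all required cells visited; 6 ≤ 6 moves.

(1,1) -> (1,2) -> (1,3) -> (1,4) -> (2,4) -> (2,3) -> (3,3)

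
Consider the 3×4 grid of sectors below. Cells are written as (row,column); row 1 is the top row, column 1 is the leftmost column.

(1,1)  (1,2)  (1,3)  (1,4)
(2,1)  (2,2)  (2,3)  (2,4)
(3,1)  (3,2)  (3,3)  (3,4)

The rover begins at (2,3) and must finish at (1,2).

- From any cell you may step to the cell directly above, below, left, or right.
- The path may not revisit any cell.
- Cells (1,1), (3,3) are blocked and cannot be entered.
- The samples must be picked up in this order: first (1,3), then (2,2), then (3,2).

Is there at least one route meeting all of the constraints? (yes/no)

no

Even ignoring the required order, no revisit-free route from (2,3) to (1,2) manages to pass through all of (1,3), (2,2), and (3,2): branching out from (2,3), every path either misses one of them or, having collected them, can no longer reach (1,2) without re-entering a cell.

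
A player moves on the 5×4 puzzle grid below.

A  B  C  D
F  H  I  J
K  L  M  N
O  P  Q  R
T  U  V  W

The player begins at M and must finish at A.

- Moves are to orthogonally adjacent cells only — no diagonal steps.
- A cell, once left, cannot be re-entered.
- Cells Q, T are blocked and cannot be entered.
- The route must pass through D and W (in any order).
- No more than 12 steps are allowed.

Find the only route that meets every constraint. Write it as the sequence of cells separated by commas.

The budget equals the shortest possible length, so every move has to be on a shortest route through the required cells.
Route from M: left to L, 2× down (reaching U), 2× right (reaching W), 4× up (reaching D), 3× left (reaching A) — 12 moves in all.
Check: all required cells visited; 12 ≤ 12 moves.

M, L, P, U, V, W, R, N, J, D, C, B, A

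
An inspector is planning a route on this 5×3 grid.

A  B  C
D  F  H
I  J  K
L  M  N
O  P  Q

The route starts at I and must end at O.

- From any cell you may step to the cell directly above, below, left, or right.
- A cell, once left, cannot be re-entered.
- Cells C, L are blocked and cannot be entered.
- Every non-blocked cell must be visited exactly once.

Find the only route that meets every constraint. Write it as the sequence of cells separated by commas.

Need to visit all 13 open cells exactly once, starting at I and ending at O.
Cell Q has only two open neighbours (N and P), so the path must pass straight through it: one of those is the cell it's entered from and the other is where it exits.
Route from I: 2× up (reaching A), right to B, down to F, right to H, down to K, left to J, down to M, right to N, down to Q, 2× left (reaching O) — 12 moves in all.
Check: all 13 open cells covered.

I, D, A, B, F, H, K, J, M, N, Q, P, O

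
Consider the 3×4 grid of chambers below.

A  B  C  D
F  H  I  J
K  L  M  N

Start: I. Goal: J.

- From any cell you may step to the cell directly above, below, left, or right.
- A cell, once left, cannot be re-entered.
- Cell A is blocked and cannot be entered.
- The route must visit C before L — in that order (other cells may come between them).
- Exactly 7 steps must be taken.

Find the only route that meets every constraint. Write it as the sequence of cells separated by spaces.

The waypoints must appear in the order C, L, with no cell reused.
Route from I: up 1 to C, left 1 to B, down 2 to L, right 2 to N, up 1 to J — 7 moves in all.
Check: order respected (C at step 1, L at step 4); 7 moves as required.

I C B H L M N J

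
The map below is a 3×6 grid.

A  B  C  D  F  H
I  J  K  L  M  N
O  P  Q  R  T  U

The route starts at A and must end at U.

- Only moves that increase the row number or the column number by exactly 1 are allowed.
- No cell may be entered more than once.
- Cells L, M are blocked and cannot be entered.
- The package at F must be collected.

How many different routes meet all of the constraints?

A right/down-only route from A to U makes exactly 2 down-moves and 5 right-moves in some order.
With no other constraints that would be C(7,2) = 21 routes.
Split at F and multiply the segment counts (each segment already excludes blocked cells): A→F: 1; F→U: 1; product = 1.
That gives 1 route.

1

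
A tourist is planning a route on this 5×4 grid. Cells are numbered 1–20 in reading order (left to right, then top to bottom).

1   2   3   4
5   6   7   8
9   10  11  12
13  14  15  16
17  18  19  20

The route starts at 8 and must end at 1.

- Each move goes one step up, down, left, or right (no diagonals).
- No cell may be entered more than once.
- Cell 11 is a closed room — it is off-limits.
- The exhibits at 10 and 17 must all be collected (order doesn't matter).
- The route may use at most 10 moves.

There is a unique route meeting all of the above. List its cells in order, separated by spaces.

8 7 6 10 14 18 17 13 9 5 1

The budget equals the shortest possible length, so every move has to be on a shortest route through the required cells.
Route from 8: 2× left (reaching 6), 3× down (reaching 18), left to 17, 4× up (reaching 1) — 10 moves in all.
Check: all required cells visited; 10 ≤ 10 moves.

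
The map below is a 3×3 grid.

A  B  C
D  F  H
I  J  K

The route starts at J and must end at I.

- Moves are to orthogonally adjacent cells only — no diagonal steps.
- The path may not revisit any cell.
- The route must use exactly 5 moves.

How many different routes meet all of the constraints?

Need simple routes of exactly 5 moves from J to I (Manhattan distance 1, so 2 moves are spent on a detour and 2 undoing it).
Enumerating: J F B A D I | J K H F D I.
That gives 2 routes.

2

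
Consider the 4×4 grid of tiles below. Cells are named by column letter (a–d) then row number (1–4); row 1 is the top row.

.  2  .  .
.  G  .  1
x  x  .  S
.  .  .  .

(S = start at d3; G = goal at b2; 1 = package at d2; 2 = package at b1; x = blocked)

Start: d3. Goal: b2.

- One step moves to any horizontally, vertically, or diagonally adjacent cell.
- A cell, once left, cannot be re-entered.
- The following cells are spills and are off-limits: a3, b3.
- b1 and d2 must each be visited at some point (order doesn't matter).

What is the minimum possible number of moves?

Any route passes through b1 and d2 in some order between d3 and b2. Summing Chebyshev distances along each leg and taking the cheapest ordering (d3 → d2 → b1 → b2) gives a lower bound of 1 + 2 + 1 = 4 moves.
A route of 4 moves achieves this: d3 → d2 → c1 → b1 → b2.
Since 4 matches the lower bound, it is optimal.

4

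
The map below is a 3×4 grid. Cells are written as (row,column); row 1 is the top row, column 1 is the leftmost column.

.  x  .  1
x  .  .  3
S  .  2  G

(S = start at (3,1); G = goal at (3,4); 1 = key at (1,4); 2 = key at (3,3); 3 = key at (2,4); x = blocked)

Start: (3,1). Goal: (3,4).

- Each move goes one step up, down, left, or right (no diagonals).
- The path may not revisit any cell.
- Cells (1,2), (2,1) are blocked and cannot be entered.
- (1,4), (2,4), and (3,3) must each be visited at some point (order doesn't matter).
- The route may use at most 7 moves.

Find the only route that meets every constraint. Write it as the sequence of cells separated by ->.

The budget equals the shortest possible length, so every move has to be on a shortest route through the required cells.
Route from (3,1): 2× right (reaching (3,3)), 2× up (reaching (1,3)), right to (1,4), 2× down (reaching (3,4)) — 7 moves in all.
Check: all required cells visited; 7 ≤ 7 moves.

(3,1) -> (3,2) -> (3,3) -> (2,3) -> (1,3) -> (1,4) -> (2,4) -> (3,4)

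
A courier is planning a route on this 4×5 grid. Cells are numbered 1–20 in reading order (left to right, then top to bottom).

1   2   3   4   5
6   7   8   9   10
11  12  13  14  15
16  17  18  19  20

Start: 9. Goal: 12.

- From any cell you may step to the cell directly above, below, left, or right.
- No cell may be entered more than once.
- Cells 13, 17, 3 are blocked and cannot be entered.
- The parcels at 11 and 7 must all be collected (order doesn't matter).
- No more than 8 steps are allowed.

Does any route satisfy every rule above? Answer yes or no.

yes

One route that works: 9 → 8 → 7 → 6 → 11 → 12.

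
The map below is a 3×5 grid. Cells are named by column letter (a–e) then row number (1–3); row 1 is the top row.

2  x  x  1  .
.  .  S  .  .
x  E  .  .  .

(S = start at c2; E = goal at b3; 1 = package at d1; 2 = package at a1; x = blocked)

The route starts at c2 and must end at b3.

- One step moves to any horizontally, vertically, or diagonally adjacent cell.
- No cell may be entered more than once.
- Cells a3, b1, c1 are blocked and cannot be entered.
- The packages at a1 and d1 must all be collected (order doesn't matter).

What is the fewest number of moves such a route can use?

Any route passes through a1 and d1 in some order between c2 and b3. Summing Chebyshev distances along each leg and taking the cheapest ordering (c2 → d1 → a1 → b3) gives a lower bound of 1 + 3 + 2 = 6 moves.
The shortest route satisfying every rule uses 7 moves: c2 → d1 → d2 → c3 → b2 → a1 → a2 → b3.
The no-revisit rule (legs can't share cells) pushes the minimum above the 6-move bound; an exhaustive check rules out every length from 6 to 6, leaving 7 as the minimum.

7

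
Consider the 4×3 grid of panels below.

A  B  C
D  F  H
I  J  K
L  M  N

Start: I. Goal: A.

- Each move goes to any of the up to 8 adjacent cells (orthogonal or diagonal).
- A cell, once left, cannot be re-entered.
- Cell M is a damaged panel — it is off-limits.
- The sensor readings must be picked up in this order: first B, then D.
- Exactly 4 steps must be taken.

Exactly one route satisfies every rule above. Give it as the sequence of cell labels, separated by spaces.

The waypoints must appear in the order B, D, with no cell reused.
Route from I: up-right to F, up to B, down-left to D, up to A — 4 moves in all.
Check: order respected (B at step 2, D at step 3); 4 moves as required.

I F B D A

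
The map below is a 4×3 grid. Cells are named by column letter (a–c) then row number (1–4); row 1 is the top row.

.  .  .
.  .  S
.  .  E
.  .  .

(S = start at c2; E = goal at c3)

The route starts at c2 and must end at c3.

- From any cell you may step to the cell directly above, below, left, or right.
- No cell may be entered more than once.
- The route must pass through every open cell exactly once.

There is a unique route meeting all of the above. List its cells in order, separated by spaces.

c2 c1 b1 a1 a2 b2 b3 a3 a4 b4 c4 c3

Need to visit all 12 open cells exactly once, starting at c2 and ending at c3.
Cell c4 has only two open neighbours (c3 and b4), so the path must pass straight through it: one of those is the cell it's entered from and the other is where it exits.
Route from c2: up 1 to c1, left 2 to a1, down 1 to a2, right 1 to b2, down 1 to b3, left 1 to a3, down 1 to a4, right 2 to c4, up 1 to c3 — 11 moves in all.
Check: all 12 open cells covered.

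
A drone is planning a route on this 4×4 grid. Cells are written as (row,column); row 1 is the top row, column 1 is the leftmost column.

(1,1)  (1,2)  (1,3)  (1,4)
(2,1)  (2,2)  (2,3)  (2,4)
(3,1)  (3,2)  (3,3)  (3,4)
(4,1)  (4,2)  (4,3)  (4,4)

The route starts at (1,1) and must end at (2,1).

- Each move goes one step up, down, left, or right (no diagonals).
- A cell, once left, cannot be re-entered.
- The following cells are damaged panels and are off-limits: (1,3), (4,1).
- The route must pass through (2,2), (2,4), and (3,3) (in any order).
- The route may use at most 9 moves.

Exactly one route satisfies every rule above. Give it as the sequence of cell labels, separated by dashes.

Any route must reach (2,2), (2,4), and (3,3) and still end at (2,1) within 9 moves, so the order of the required stops is forced.
Route from (1,1): right to (1,2), down to (2,2), 2× right (reaching (2,4)), down to (3,4), 3× left (reaching (3,1)), up to (2,1) — 9 moves in all.
Check: all required cells visited; 9 ≤ 9 moves.

(1,1) - (1,2) - (2,2) - (2,3) - (2,4) - (3,4) - (3,3) - (3,2) - (3,1) - (2,1)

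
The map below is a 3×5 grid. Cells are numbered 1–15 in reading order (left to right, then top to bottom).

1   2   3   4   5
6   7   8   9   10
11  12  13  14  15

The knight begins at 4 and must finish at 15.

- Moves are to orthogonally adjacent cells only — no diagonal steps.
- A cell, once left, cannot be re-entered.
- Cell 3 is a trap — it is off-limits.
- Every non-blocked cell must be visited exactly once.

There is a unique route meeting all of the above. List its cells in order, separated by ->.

Need to visit all 14 open cells exactly once, starting at 4 and ending at 15.
Route from 4: right to 5, down to 10, 3× left (reaching 7), up to 2, left to 1, 2× down (reaching 11), 4× right (reaching 15) — 13 moves in all.
Check: all 14 open cells covered.

4 -> 5 -> 10 -> 9 -> 8 -> 7 -> 2 -> 1 -> 6 -> 11 -> 12 -> 13 -> 14 -> 15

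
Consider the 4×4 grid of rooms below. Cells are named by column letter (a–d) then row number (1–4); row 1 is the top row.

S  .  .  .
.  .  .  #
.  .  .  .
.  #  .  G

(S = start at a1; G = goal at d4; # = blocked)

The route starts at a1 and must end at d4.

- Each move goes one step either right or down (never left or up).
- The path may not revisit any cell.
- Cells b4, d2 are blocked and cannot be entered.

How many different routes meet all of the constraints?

A right/down-only route from a1 to d4 makes exactly 3 down-moves and 3 right-moves in some order.
With no other constraints that would be C(6,3) = 20 routes.
Subtract routes through each blocked cell (inclusion–exclusion for overlaps): − through d2: 4 − through b4: 4 → 12.
That gives 12 routes.

12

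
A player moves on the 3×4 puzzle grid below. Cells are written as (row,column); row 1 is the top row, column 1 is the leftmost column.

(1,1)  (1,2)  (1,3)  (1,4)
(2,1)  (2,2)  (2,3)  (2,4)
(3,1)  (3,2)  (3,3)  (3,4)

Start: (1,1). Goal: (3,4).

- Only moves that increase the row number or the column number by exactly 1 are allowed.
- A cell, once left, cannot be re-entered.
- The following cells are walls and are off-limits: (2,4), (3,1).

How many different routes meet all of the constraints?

A right/down-only route from (1,1) to (3,4) makes exactly 2 down-moves and 3 right-moves in some order.
With no other constraints that would be C(5,2) = 10 routes.
Subtract routes through each blocked cell (inclusion–exclusion for overlaps): − through (2,4): 4 − through (3,1): 1 → 5.
That gives 5 routes.

5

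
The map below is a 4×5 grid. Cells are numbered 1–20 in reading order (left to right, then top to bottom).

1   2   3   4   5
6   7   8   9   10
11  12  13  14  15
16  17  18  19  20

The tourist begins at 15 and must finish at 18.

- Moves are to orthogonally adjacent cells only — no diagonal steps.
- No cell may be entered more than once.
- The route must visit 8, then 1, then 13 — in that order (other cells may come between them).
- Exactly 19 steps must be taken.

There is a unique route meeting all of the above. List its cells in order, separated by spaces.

15 20 19 14 9 10 5 4 3 8 7 2 1 6 11 16 17 12 13 18

The waypoints must appear in the order 8, 1, 13, with no cell reused.
Route from 15: down to 20, left to 19, 2× up (reaching 9), right to 10, up to 5, 2× left (reaching 3), down to 8, left to 7, up to 2, left to 1, 3× down (reaching 16), right to 17, up to 12, right to 13, down to 18 — 19 moves in all.
Check: order respected (8 at step 9, 1 at step 12, 13 at step 18); 19 moves as required.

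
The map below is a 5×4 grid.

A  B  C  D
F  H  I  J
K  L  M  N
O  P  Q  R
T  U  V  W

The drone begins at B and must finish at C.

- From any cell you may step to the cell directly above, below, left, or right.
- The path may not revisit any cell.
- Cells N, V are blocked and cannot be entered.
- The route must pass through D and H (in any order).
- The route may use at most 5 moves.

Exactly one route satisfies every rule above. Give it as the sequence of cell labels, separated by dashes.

B - H - I - J - D - C

Any route must reach D and H and still end at C within 5 moves, so the order of the required stops is forced.
Route from B: down 1 to H, right 2 to J, up 1 to D, left 1 to C — 5 moves in all.
Check: all required cells visited; 5 ≤ 5 moves.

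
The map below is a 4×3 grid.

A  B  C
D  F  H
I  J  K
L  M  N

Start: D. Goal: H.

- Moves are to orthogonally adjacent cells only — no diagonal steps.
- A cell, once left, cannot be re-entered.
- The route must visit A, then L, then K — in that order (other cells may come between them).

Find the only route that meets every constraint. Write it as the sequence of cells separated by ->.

D -> A -> B -> F -> J -> I -> L -> M -> N -> K -> H

The waypoints must appear in the order A, L, K, with no cell reused.
Route from D: up to A, right to B, 2× down (reaching J), left to I, down to L, 2× right (reaching N), 2× up (reaching H) — 10 moves in all.
Check: order respected (A at step 1, L at step 6, K at step 9).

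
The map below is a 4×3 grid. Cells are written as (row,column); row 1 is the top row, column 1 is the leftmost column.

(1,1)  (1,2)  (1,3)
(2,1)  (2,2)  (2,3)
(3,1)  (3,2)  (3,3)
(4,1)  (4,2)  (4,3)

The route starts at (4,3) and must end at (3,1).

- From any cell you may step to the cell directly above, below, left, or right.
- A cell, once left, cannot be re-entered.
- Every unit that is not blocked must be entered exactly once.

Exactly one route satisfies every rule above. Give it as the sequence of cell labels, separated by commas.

Need to visit all 12 open cells exactly once, starting at (4,3) and ending at (3,1).
Cell (1,1) has only two open neighbours ((2,1) and (1,2)), so the path must pass straight through it: one of those is the cell it's entered from and the other is where it exits.
Route from (4,3): up 3 to (1,3), left 2 to (1,1), down 1 to (2,1), right 1 to (2,2), down 2 to (4,2), left 1 to (4,1), up 1 to (3,1) — 11 moves in all.
Check: all 12 open cells covered.

(4,3), (3,3), (2,3), (1,3), (1,2), (1,1), (2,1), (2,2), (3,2), (4,2), (4,1), (3,1)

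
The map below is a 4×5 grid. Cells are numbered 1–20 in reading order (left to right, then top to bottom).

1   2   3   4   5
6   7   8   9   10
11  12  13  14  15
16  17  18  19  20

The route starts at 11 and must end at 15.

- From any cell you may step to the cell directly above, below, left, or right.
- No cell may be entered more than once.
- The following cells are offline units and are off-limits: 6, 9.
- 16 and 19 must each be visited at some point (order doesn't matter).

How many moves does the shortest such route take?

6

Any route passes through 16 and 19 in some order between 11 and 15. Summing Manhattan distances along each leg and taking the cheapest ordering (11 → 16 → 19 → 15) gives a lower bound of 1 + 3 + 2 = 6 moves.
A route of 6 moves achieves this: 11 → 16 → 17 → 18 → 19 → 14 → 15.
Since 6 matches the lower bound, it is optimal.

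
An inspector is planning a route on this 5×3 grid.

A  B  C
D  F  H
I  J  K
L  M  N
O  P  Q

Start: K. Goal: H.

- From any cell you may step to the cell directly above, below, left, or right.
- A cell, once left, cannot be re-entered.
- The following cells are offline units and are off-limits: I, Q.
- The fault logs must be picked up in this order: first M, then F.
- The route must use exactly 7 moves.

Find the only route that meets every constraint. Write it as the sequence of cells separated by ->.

The waypoints must appear in the order M, F, with no cell reused.
Route from K: down 1 to N, left 1 to M, up 3 to B, right 1 to C, down 1 to H — 7 moves in all.
Check: order respected (M at step 2, F at step 4); 7 moves as required.

K -> N -> M -> J -> F -> B -> C -> H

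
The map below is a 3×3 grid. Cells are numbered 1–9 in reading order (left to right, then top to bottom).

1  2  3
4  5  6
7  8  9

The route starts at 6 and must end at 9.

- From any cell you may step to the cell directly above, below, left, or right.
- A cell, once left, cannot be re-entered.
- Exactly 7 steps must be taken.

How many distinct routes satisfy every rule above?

Need simple routes of exactly 7 moves from 6 to 9 (Manhattan distance 1, so 3 moves are spent on a detour and 3 undoing it).
Enumerating: 6 3 2 5 4 7 8 9 | 6 3 2 1 4 7 8 9 | 6 3 2 1 4 5 8 9 | 6 5 2 1 4 7 8 9.
That gives 4 routes.

4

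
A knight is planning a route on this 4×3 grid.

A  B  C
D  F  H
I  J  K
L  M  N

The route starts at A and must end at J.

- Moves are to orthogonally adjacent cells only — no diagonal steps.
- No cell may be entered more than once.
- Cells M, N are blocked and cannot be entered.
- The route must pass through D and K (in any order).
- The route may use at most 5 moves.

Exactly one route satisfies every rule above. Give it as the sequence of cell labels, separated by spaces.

A D F H K J

The budget equals the shortest possible length, so every move has to be on a shortest route through the required cells.
Route from A: down to D, 2× right (reaching H), down to K, left to J — 5 moves in all.
Check: all required cells visited; 5 ≤ 5 moves.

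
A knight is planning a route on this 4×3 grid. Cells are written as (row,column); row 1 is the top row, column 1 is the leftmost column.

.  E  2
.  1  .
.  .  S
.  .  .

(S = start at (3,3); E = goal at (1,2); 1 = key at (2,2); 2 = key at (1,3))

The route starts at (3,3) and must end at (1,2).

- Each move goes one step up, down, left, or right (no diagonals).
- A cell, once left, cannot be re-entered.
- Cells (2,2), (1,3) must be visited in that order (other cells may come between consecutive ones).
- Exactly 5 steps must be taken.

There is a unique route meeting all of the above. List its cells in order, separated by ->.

(3,3) -> (3,2) -> (2,2) -> (2,3) -> (1,3) -> (1,2)

The waypoints must appear in the order (2,2), (1,3), with no cell reused.
Route from (3,3): left 1 to (3,2), up 1 to (2,2), right 1 to (2,3), up 1 to (1,3), left 1 to (1,2) — 5 moves in all.
Check: order respected (1 at step 2, 2 at step 4); 5 moves as required.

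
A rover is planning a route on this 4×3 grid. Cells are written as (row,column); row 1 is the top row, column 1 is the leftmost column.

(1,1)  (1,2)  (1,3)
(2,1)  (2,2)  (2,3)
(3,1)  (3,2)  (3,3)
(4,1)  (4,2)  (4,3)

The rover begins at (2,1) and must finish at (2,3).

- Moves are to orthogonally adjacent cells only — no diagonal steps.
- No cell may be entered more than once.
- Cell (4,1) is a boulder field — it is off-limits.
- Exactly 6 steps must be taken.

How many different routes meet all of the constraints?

Need simple routes of exactly 6 moves from (2,1) to (2,3) (Manhattan distance 2, so 2 moves are spent on a detour and 2 undoing it).
Enumerating: (2,1) (1,1) (1,2) (2,2) (3,2) (3,3) (2,3) | (2,1) (3,1) (3,2) (2,2) (1,2) (1,3) (2,3) | (2,1) (3,1) (3,2) (4,2) (4,3) (3,3) (2,3) | (2,1) (2,2) (3,2) (4,2) (4,3) (3,3) (2,3).
That gives 4 routes.

4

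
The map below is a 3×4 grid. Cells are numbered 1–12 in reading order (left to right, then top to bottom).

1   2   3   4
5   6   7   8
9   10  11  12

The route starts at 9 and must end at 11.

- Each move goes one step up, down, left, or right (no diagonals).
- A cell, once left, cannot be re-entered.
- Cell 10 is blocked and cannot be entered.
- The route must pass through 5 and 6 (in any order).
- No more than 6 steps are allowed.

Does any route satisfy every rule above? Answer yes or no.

yes

One route that works: 9 → 5 → 6 → 7 → 11.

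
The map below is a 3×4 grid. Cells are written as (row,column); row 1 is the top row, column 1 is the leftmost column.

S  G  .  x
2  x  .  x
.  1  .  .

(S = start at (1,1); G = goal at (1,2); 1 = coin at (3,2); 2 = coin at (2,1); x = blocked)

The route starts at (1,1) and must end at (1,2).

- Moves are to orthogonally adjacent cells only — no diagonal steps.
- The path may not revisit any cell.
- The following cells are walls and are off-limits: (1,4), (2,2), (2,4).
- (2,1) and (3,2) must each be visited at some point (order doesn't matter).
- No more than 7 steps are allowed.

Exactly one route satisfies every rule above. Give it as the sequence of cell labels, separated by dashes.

(1,1) - (2,1) - (3,1) - (3,2) - (3,3) - (2,3) - (1,3) - (1,2)

The 7-move cap with required stops at (2,1), (3,2) leaves no slack for detours.
Route from (1,1): 2× down (reaching (3,1)), 2× right (reaching (3,3)), 2× up (reaching (1,3)), left to (1,2) — 7 moves in all.
Check: all required cells visited; 7 ≤ 7 moves.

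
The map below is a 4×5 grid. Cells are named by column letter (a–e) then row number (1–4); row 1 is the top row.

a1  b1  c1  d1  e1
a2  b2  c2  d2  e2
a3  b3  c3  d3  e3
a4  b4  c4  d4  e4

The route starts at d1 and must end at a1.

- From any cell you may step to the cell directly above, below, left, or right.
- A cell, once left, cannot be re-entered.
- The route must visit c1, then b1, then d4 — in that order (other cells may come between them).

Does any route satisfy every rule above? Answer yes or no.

yes

One route that works: d1 → c1 → b1 → b2 → b3 → c3 → d3 → d4 → c4 → b4 → a4 → a3 → a2 → a1.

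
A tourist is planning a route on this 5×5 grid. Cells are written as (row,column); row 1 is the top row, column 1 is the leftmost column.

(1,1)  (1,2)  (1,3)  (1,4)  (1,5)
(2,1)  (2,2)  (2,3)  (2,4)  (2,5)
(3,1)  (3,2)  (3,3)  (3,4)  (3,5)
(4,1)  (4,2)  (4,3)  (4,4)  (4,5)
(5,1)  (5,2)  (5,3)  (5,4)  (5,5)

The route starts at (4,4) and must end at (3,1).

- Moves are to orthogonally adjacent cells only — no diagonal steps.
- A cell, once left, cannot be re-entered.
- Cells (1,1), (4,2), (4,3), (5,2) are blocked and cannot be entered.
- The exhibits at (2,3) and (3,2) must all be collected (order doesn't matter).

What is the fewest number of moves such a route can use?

Any route passes through (2,3) and (3,2) in some order between (4,4) and (3,1). Summing Manhattan distances along each leg and taking the cheapest ordering ((4,4) → (2,3) → (3,2) → (3,1)) gives a lower bound of 3 + 2 + 1 = 6 moves.
A route of 6 moves achieves this: (4,4) → (3,4) → (2,4) → (2,3) → (3,3) → (3,2) → (3,1).
Since 6 matches the lower bound, it is optimal.

6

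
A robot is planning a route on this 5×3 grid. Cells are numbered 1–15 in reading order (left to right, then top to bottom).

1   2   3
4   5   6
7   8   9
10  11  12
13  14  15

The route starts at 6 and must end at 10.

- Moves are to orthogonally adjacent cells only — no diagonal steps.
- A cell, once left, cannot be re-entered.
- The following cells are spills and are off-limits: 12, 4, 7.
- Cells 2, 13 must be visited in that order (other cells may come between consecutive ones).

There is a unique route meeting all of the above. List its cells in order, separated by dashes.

The waypoints must appear in the order 2, 13, with no cell reused.
Route from 6: up 1 to 3, left 1 to 2, down 4 to 14, left 1 to 13, up 1 to 10 — 8 moves in all.
Check: order respected (2 at step 2, 13 at step 7).

6 - 3 - 2 - 5 - 8 - 11 - 14 - 13 - 10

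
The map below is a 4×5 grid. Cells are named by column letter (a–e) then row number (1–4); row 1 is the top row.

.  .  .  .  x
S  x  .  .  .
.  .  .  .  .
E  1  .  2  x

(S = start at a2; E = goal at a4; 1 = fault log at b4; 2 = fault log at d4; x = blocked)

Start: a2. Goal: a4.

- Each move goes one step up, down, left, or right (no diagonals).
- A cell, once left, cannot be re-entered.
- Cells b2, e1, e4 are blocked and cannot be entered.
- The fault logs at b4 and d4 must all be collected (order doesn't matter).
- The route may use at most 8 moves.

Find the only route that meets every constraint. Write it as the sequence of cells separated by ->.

The budget equals the shortest possible length, so every move has to be on a shortest route through the required cells.
Route from a2: down to a3, 3× right (reaching d3), down to d4, 3× left (reaching a4) — 8 moves in all.
Check: all required cells visited; 8 ≤ 8 moves.

a2 -> a3 -> b3 -> c3 -> d3 -> d4 -> c4 -> b4 -> a4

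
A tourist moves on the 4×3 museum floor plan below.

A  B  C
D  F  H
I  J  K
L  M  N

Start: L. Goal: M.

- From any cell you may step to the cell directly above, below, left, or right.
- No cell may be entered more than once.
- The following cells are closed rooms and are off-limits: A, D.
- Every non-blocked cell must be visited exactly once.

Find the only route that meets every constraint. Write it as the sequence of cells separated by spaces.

L I J F B C H K N M

Need to visit all 10 open cells exactly once, starting at L and ending at M.
Route from L: up 1 to I, right 1 to J, up 2 to B, right 1 to C, down 3 to N, left 1 to M — 9 moves in all.
Check: all 10 open cells covered.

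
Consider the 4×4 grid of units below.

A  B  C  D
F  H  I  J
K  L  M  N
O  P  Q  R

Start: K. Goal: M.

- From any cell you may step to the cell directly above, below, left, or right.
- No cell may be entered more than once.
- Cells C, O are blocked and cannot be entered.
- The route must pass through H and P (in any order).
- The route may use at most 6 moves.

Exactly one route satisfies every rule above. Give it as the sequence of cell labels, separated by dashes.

Any route must reach H and P and still end at M within 6 moves, so the order of the required stops is forced.
Route from K: up to F, right to H, 2× down (reaching P), right to Q, up to M — 6 moves in all.
Check: all required cells visited; 6 ≤ 6 moves.

K - F - H - L - P - Q - M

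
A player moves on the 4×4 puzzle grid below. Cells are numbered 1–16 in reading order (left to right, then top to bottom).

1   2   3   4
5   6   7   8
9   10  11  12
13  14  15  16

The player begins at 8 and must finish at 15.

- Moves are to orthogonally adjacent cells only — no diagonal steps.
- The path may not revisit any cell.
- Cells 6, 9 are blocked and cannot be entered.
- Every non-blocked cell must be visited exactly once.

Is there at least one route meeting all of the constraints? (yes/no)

Cell 5 has only one open neighbour but is neither the start nor the goal, so a Hamiltonian route would have to both enter and leave it through the same neighbour — impossible without revisiting.

no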